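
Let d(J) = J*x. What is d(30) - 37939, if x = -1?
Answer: -37969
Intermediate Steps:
d(J) = -J (d(J) = J*(-1) = -J)
d(30) - 37939 = -1*30 - 37939 = -30 - 37939 = -37969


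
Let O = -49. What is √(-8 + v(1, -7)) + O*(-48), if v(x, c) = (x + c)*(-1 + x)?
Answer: 2352 + 2*I*√2 ≈ 2352.0 + 2.8284*I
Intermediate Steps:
v(x, c) = (-1 + x)*(c + x) (v(x, c) = (c + x)*(-1 + x) = (-1 + x)*(c + x))
√(-8 + v(1, -7)) + O*(-48) = √(-8 + (1² - 1*(-7) - 1*1 - 7*1)) - 49*(-48) = √(-8 + (1 + 7 - 1 - 7)) + 2352 = √(-8 + 0) + 2352 = √(-8) + 2352 = 2*I*√2 + 2352 = 2352 + 2*I*√2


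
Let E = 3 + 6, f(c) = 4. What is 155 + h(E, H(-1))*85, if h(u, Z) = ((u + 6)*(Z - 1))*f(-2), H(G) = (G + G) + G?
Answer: -20245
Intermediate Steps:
H(G) = 3*G (H(G) = 2*G + G = 3*G)
E = 9
h(u, Z) = 4*(-1 + Z)*(6 + u) (h(u, Z) = ((u + 6)*(Z - 1))*4 = ((6 + u)*(-1 + Z))*4 = ((-1 + Z)*(6 + u))*4 = 4*(-1 + Z)*(6 + u))
155 + h(E, H(-1))*85 = 155 + (-24 - 4*9 + 24*(3*(-1)) + 4*(3*(-1))*9)*85 = 155 + (-24 - 36 + 24*(-3) + 4*(-3)*9)*85 = 155 + (-24 - 36 - 72 - 108)*85 = 155 - 240*85 = 155 - 20400 = -20245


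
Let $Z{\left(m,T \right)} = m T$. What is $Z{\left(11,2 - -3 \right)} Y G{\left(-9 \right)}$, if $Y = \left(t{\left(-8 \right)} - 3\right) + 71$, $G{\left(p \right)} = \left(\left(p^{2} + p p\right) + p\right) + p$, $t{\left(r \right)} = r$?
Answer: $475200$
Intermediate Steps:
$G{\left(p \right)} = 2 p + 2 p^{2}$ ($G{\left(p \right)} = \left(\left(p^{2} + p^{2}\right) + p\right) + p = \left(2 p^{2} + p\right) + p = \left(p + 2 p^{2}\right) + p = 2 p + 2 p^{2}$)
$Y = 60$ ($Y = \left(-8 - 3\right) + 71 = -11 + 71 = 60$)
$Z{\left(m,T \right)} = T m$
$Z{\left(11,2 - -3 \right)} Y G{\left(-9 \right)} = \left(2 - -3\right) 11 \cdot 60 \cdot 2 \left(-9\right) \left(1 - 9\right) = \left(2 + 3\right) 11 \cdot 60 \cdot 2 \left(-9\right) \left(-8\right) = 5 \cdot 11 \cdot 60 \cdot 144 = 55 \cdot 60 \cdot 144 = 3300 \cdot 144 = 475200$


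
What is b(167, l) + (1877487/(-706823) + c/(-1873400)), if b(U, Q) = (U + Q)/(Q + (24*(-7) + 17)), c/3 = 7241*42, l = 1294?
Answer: -470459014626229/252252900662100 ≈ -1.8650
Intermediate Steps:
c = 912366 (c = 3*(7241*42) = 3*304122 = 912366)
b(U, Q) = (Q + U)/(-151 + Q) (b(U, Q) = (Q + U)/(Q + (-168 + 17)) = (Q + U)/(Q - 151) = (Q + U)/(-151 + Q))
b(167, l) + (1877487/(-706823) + c/(-1873400)) = (1294 + 167)/(-151 + 1294) + (1877487/(-706823) + 912366/(-1873400)) = 1461/1143 + (1877487*(-1/706823) + 912366*(-1/1873400)) = (1/1143)*1461 + (-1877487/706823 - 456183/936700) = 487/381 - 2081082709509/662081104100 = -470459014626229/252252900662100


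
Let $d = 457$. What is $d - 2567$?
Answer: $-2110$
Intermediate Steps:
$d - 2567 = 457 - 2567 = -2110$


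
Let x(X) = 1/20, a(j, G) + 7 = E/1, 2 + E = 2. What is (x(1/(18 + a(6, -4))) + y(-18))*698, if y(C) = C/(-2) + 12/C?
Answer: 175547/30 ≈ 5851.6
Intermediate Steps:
E = 0 (E = -2 + 2 = 0)
a(j, G) = -7 (a(j, G) = -7 + 0/1 = -7 + 0*1 = -7 + 0 = -7)
y(C) = 12/C - C/2 (y(C) = C*(-1/2) + 12/C = -C/2 + 12/C = 12/C - C/2)
x(X) = 1/20
(x(1/(18 + a(6, -4))) + y(-18))*698 = (1/20 + (12/(-18) - 1/2*(-18)))*698 = (1/20 + (12*(-1/18) + 9))*698 = (1/20 + (-2/3 + 9))*698 = (1/20 + 25/3)*698 = (503/60)*698 = 175547/30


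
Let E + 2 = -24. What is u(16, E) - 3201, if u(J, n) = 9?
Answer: -3192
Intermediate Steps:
E = -26 (E = -2 - 24 = -26)
u(16, E) - 3201 = 9 - 3201 = -3192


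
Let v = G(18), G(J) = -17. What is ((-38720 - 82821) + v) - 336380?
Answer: -457938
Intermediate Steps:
v = -17
((-38720 - 82821) + v) - 336380 = ((-38720 - 82821) - 17) - 336380 = (-121541 - 17) - 336380 = -121558 - 336380 = -457938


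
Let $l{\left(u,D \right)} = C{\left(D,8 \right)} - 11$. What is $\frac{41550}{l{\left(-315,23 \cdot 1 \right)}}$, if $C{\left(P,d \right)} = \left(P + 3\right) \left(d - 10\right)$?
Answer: $- \frac{13850}{21} \approx -659.52$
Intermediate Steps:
$C{\left(P,d \right)} = \left(-10 + d\right) \left(3 + P\right)$ ($C{\left(P,d \right)} = \left(3 + P\right) \left(-10 + d\right) = \left(-10 + d\right) \left(3 + P\right)$)
$l{\left(u,D \right)} = -17 - 2 D$ ($l{\left(u,D \right)} = \left(-30 - 10 D + 3 \cdot 8 + D 8\right) - 11 = \left(-30 - 10 D + 24 + 8 D\right) - 11 = \left(-6 - 2 D\right) - 11 = -17 - 2 D$)
$\frac{41550}{l{\left(-315,23 \cdot 1 \right)}} = \frac{41550}{-17 - 2 \cdot 23 \cdot 1} = \frac{41550}{-17 - 46} = \frac{41550}{-63} = 41550 \left(- \frac{1}{63}\right) = - \frac{13850}{21}$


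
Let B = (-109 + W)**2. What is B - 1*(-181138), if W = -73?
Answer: 214262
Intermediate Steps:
B = 33124 (B = (-109 - 73)**2 = (-182)**2 = 33124)
B - 1*(-181138) = 33124 - 1*(-181138) = 33124 + 181138 = 214262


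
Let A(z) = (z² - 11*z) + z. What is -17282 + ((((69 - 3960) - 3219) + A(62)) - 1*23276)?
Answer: -44444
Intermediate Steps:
A(z) = z² - 10*z
-17282 + ((((69 - 3960) - 3219) + A(62)) - 1*23276) = -17282 + ((((69 - 3960) - 3219) + 62*(-10 + 62)) - 1*23276) = -17282 + (((-3891 - 3219) + 62*52) - 23276) = -17282 + ((-7110 + 3224) - 23276) = -17282 + (-3886 - 23276) = -17282 - 27162 = -44444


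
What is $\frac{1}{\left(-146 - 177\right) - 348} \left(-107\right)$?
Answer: $\frac{107}{671} \approx 0.15946$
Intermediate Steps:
$\frac{1}{\left(-146 - 177\right) - 348} \left(-107\right) = \frac{1}{-323 - 348} \left(-107\right) = \frac{1}{-671} \left(-107\right) = \left(- \frac{1}{671}\right) \left(-107\right) = \frac{107}{671}$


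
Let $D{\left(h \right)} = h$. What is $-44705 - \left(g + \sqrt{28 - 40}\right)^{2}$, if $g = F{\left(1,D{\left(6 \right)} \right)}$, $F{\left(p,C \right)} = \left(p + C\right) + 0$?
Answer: $-44742 - 28 i \sqrt{3} \approx -44742.0 - 48.497 i$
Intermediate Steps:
$F{\left(p,C \right)} = C + p$ ($F{\left(p,C \right)} = \left(C + p\right) + 0 = C + p$)
$g = 7$ ($g = 6 + 1 = 7$)
$-44705 - \left(g + \sqrt{28 - 40}\right)^{2} = -44705 - \left(7 + \sqrt{28 - 40}\right)^{2} = -44705 - \left(7 + \sqrt{-12}\right)^{2} = -44705 - \left(7 + 2 i \sqrt{3}\right)^{2}$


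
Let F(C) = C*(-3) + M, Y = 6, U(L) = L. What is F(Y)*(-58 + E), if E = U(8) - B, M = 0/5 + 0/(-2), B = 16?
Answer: 1188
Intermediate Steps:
M = 0 (M = 0*(1/5) + 0*(-1/2) = 0 + 0 = 0)
E = -8 (E = 8 - 1*16 = 8 - 16 = -8)
F(C) = -3*C (F(C) = C*(-3) + 0 = -3*C + 0 = -3*C)
F(Y)*(-58 + E) = (-3*6)*(-58 - 8) = -18*(-66) = 1188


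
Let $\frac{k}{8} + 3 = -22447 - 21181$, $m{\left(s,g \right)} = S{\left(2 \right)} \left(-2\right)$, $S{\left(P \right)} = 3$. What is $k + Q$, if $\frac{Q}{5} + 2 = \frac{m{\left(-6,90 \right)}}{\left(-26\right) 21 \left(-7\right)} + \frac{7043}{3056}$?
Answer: $- \frac{679479018301}{1946672} \approx -3.4905 \cdot 10^{5}$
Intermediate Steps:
$m{\left(s,g \right)} = -6$ ($m{\left(s,g \right)} = 3 \left(-2\right) = -6$)
$k = -349048$ ($k = -24 + 8 \left(-22447 - 21181\right) = -24 + 8 \left(-43628\right) = -24 - 349024 = -349048$)
$Q = \frac{2949955}{1946672}$ ($Q = -10 + 5 \left(- \frac{6}{\left(-26\right) 21 \left(-7\right)} + \frac{7043}{3056}\right) = -10 + 5 \left(- \frac{6}{\left(-546\right) \left(-7\right)} + 7043 \cdot \frac{1}{3056}\right) = -10 + 5 \left(- \frac{6}{3822} + \frac{7043}{3056}\right) = -10 + 5 \left(\left(-6\right) \frac{1}{3822} + \frac{7043}{3056}\right) = -10 + 5 \left(- \frac{1}{637} + \frac{7043}{3056}\right) = -10 + 5 \cdot \frac{4483335}{1946672} = -10 + \frac{22416675}{1946672} = \frac{2949955}{1946672} \approx 1.5154$)
$k + Q = -349048 + \frac{2949955}{1946672} = - \frac{679479018301}{1946672}$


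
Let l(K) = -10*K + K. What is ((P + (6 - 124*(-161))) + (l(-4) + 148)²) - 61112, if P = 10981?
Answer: 3695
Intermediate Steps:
l(K) = -9*K
((P + (6 - 124*(-161))) + (l(-4) + 148)²) - 61112 = ((10981 + (6 - 124*(-161))) + (-9*(-4) + 148)²) - 61112 = ((10981 + (6 + 19964)) + (36 + 148)²) - 61112 = ((10981 + 19970) + 184²) - 61112 = (30951 + 33856) - 61112 = 64807 - 61112 = 3695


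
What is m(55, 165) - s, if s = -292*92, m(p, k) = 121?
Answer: 26985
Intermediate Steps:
s = -26864
m(55, 165) - s = 121 - 1*(-26864) = 121 + 26864 = 26985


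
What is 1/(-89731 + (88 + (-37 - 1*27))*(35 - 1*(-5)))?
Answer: -1/88771 ≈ -1.1265e-5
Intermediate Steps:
1/(-89731 + (88 + (-37 - 1*27))*(35 - 1*(-5))) = 1/(-89731 + (88 + (-37 - 27))*(35 + 5)) = 1/(-89731 + (88 - 64)*40) = 1/(-89731 + 24*40) = 1/(-89731 + 960) = 1/(-88771) = -1/88771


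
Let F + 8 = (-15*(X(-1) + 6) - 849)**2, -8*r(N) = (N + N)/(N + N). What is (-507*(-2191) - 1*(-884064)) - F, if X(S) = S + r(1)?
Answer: 73254047/64 ≈ 1.1446e+6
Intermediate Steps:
r(N) = -1/8 (r(N) = -(N + N)/(8*(N + N)) = -2*N/(8*(2*N)) = -2*N*1/(2*N)/8 = -1/8*1 = -1/8)
X(S) = -1/8 + S (X(S) = S - 1/8 = -1/8 + S)
F = 54419617/64 (F = -8 + (-15*((-1/8 - 1) + 6) - 849)**2 = -8 + (-15*(-9/8 + 6) - 849)**2 = -8 + (-15*39/8 - 849)**2 = -8 + (-585/8 - 849)**2 = -8 + (-7377/8)**2 = -8 + 54420129/64 = 54419617/64 ≈ 8.5031e+5)
(-507*(-2191) - 1*(-884064)) - F = (-507*(-2191) - 1*(-884064)) - 1*54419617/64 = (1110837 + 884064) - 54419617/64 = 1994901 - 54419617/64 = 73254047/64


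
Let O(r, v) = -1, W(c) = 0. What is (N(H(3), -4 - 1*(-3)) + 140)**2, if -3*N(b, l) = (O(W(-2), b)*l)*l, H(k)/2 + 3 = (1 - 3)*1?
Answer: 177241/9 ≈ 19693.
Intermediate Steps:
H(k) = -10 (H(k) = -6 + 2*((1 - 3)*1) = -6 + 2*(-2*1) = -6 + 2*(-2) = -6 - 4 = -10)
N(b, l) = l**2/3 (N(b, l) = -(-l)*l/3 = -(-1)*l**2/3 = l**2/3)
(N(H(3), -4 - 1*(-3)) + 140)**2 = ((-4 - 1*(-3))**2/3 + 140)**2 = ((-4 + 3)**2/3 + 140)**2 = ((1/3)*(-1)**2 + 140)**2 = ((1/3)*1 + 140)**2 = (1/3 + 140)**2 = (421/3)**2 = 177241/9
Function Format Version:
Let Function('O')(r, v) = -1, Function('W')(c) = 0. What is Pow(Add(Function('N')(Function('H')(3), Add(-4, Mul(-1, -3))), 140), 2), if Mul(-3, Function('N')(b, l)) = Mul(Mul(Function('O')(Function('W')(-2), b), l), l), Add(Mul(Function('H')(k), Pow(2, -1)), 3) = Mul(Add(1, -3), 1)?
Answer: Rational(177241, 9) ≈ 19693.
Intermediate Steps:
Function('H')(k) = -10 (Function('H')(k) = Add(-6, Mul(2, Mul(Add(1, -3), 1))) = Add(-6, Mul(2, Mul(-2, 1))) = Add(-6, Mul(2, -2)) = Add(-6, -4) = -10)
Function('N')(b, l) = Mul(Rational(1, 3), Pow(l, 2)) (Function('N')(b, l) = Mul(Rational(-1, 3), Mul(Mul(-1, l), l)) = Mul(Rational(-1, 3), Mul(-1, Pow(l, 2))) = Mul(Rational(1, 3), Pow(l, 2)))
Pow(Add(Function('N')(Function('H')(3), Add(-4, Mul(-1, -3))), 140), 2) = Pow(Add(Mul(Rational(1, 3), Pow(Add(-4, Mul(-1, -3)), 2)), 140), 2) = Pow(Add(Mul(Rational(1, 3), Pow(Add(-4, 3), 2)), 140), 2) = Pow(Add(Mul(Rational(1, 3), Pow(-1, 2)), 140), 2) = Pow(Add(Mul(Rational(1, 3), 1), 140), 2) = Pow(Add(Rational(1, 3), 140), 2) = Pow(Rational(421, 3), 2) = Rational(177241, 9)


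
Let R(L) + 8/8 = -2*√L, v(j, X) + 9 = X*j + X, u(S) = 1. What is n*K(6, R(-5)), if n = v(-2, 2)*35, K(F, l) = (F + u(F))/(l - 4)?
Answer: 2695/9 - 1078*I*√5/9 ≈ 299.44 - 267.83*I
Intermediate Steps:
v(j, X) = -9 + X + X*j (v(j, X) = -9 + (X*j + X) = -9 + (X + X*j) = -9 + X + X*j)
R(L) = -1 - 2*√L
K(F, l) = (1 + F)/(-4 + l) (K(F, l) = (F + 1)/(l - 4) = (1 + F)/(-4 + l))
n = -385 (n = (-9 + 2 + 2*(-2))*35 = (-9 + 2 - 4)*35 = -11*35 = -385)
n*K(6, R(-5)) = -385*(1 + 6)/(-4 + (-1 - 2*I*√5)) = -385*7/(-4 + (-1 - 2*I*√5)) = -385*7/(-5 - 2*I*√5) = -2695/(-5 - 2*I*√5)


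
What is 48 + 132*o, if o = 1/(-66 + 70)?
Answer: 81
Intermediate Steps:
o = ¼ (o = 1/4 = ¼ ≈ 0.25000)
48 + 132*o = 48 + 132*(¼) = 48 + 33 = 81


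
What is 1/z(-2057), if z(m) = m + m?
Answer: -1/4114 ≈ -0.00024307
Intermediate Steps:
z(m) = 2*m
1/z(-2057) = 1/(2*(-2057)) = 1/(-4114) = -1/4114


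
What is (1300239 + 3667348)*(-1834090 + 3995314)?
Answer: 10736068246488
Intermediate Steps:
(1300239 + 3667348)*(-1834090 + 3995314) = 4967587*2161224 = 10736068246488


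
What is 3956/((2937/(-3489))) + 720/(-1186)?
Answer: -2728643444/580547 ≈ -4700.1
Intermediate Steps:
3956/((2937/(-3489))) + 720/(-1186) = 3956/((2937*(-1/3489))) + 720*(-1/1186) = 3956/(-979/1163) - 360/593 = 3956*(-1163/979) - 360/593 = -4600828/979 - 360/593 = -2728643444/580547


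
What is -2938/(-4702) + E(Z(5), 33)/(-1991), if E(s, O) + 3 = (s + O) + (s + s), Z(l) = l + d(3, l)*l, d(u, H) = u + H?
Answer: 230624/425531 ≈ 0.54197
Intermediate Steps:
d(u, H) = H + u
Z(l) = l + l*(3 + l) (Z(l) = l + (l + 3)*l = l + (3 + l)*l = l + l*(3 + l))
E(s, O) = -3 + O + 3*s (E(s, O) = -3 + ((s + O) + (s + s)) = -3 + ((O + s) + 2*s) = -3 + (O + 3*s) = -3 + O + 3*s)
-2938/(-4702) + E(Z(5), 33)/(-1991) = -2938/(-4702) + (-3 + 33 + 3*(5*(4 + 5)))/(-1991) = -2938*(-1/4702) + (-3 + 33 + 3*(5*9))*(-1/1991) = 1469/2351 + (-3 + 33 + 3*45)*(-1/1991) = 1469/2351 + (-3 + 33 + 135)*(-1/1991) = 1469/2351 + 165*(-1/1991) = 1469/2351 - 15/181 = 230624/425531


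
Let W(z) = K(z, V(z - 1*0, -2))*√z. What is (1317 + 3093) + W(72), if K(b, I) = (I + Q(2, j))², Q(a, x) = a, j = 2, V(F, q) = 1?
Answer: 4410 + 54*√2 ≈ 4486.4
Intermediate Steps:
K(b, I) = (2 + I)² (K(b, I) = (I + 2)² = (2 + I)²)
W(z) = 9*√z (W(z) = (2 + 1)²*√z = 3²*√z = 9*√z)
(1317 + 3093) + W(72) = (1317 + 3093) + 9*√72 = 4410 + 9*(6*√2) = 4410 + 54*√2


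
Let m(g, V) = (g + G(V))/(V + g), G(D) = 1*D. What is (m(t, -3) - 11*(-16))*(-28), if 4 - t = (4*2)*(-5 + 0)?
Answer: -4956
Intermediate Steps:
G(D) = D
t = 44 (t = 4 - 4*2*(-5 + 0) = 4 - 8*(-5) = 4 - 1*(-40) = 4 + 40 = 44)
m(g, V) = 1 (m(g, V) = (g + V)/(V + g) = (V + g)/(V + g) = 1)
(m(t, -3) - 11*(-16))*(-28) = (1 - 11*(-16))*(-28) = (1 + 176)*(-28) = 177*(-28) = -4956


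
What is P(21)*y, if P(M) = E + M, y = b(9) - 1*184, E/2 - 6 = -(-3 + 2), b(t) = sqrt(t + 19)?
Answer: -6440 + 70*sqrt(7) ≈ -6254.8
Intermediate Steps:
b(t) = sqrt(19 + t)
E = 14 (E = 12 + 2*(-(-3 + 2)) = 12 + 2*(-1*(-1)) = 12 + 2*1 = 12 + 2 = 14)
y = -184 + 2*sqrt(7) (y = sqrt(19 + 9) - 1*184 = sqrt(28) - 184 = 2*sqrt(7) - 184 = -184 + 2*sqrt(7) ≈ -178.71)
P(M) = 14 + M
P(21)*y = (14 + 21)*(-184 + 2*sqrt(7)) = 35*(-184 + 2*sqrt(7)) = -6440 + 70*sqrt(7)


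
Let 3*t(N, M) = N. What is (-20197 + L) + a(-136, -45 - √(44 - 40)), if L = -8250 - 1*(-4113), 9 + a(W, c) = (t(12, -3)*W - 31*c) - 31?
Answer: -23461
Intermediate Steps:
t(N, M) = N/3
a(W, c) = -40 - 31*c + 4*W (a(W, c) = -9 + ((((⅓)*12)*W - 31*c) - 31) = -9 + ((4*W - 31*c) - 31) = -9 + ((-31*c + 4*W) - 31) = -9 + (-31 - 31*c + 4*W) = -40 - 31*c + 4*W)
L = -4137 (L = -8250 + 4113 = -4137)
(-20197 + L) + a(-136, -45 - √(44 - 40)) = (-20197 - 4137) + (-40 - 31*(-45 - √(44 - 40)) + 4*(-136)) = -24334 + (-40 - 31*(-45 - √4) - 544) = -24334 + (-40 - 31*(-45 - 1*2) - 544) = -24334 + (-40 - 31*(-45 - 2) - 544) = -24334 + (-40 - 31*(-47) - 544) = -24334 + (-40 + 1457 - 544) = -24334 + 873 = -23461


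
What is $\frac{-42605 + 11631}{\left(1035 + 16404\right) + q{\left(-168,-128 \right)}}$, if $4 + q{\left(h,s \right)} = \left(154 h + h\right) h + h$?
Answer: $- \frac{30974}{4391987} \approx -0.0070524$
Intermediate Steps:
$q{\left(h,s \right)} = -4 + h + 155 h^{2}$ ($q{\left(h,s \right)} = -4 + \left(\left(154 h + h\right) h + h\right) = -4 + \left(155 h h + h\right) = -4 + \left(155 h^{2} + h\right) = -4 + \left(h + 155 h^{2}\right) = -4 + h + 155 h^{2}$)
$\frac{-42605 + 11631}{\left(1035 + 16404\right) + q{\left(-168,-128 \right)}} = \frac{-42605 + 11631}{\left(1035 + 16404\right) - \left(172 - 4374720\right)} = - \frac{30974}{17439 - -4374548} = - \frac{30974}{17439 + 4374548} = - \frac{30974}{4391987}$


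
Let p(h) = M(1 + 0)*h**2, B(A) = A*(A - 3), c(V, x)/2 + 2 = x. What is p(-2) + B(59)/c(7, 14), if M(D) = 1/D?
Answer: 425/3 ≈ 141.67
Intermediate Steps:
c(V, x) = -4 + 2*x
B(A) = A*(-3 + A)
M(D) = 1/D
p(h) = h**2 (p(h) = h**2/(1 + 0) = h**2/1 = 1*h**2 = h**2)
p(-2) + B(59)/c(7, 14) = (-2)**2 + (59*(-3 + 59))/(-4 + 2*14) = 4 + (59*56)/(-4 + 28) = 4 + 3304/24 = 4 + 3304*(1/24) = 4 + 413/3 = 425/3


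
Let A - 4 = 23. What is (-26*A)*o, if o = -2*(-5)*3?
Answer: -21060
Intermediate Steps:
A = 27 (A = 4 + 23 = 27)
o = 30 (o = 10*3 = 30)
(-26*A)*o = -26*27*30 = -702*30 = -21060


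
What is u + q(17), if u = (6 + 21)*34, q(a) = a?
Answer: 935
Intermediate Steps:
u = 918 (u = 27*34 = 918)
u + q(17) = 918 + 17 = 935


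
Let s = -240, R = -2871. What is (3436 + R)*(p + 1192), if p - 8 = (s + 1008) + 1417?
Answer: 1912525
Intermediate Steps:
p = 2193 (p = 8 + ((-240 + 1008) + 1417) = 8 + (768 + 1417) = 8 + 2185 = 2193)
(3436 + R)*(p + 1192) = (3436 - 2871)*(2193 + 1192) = 565*3385 = 1912525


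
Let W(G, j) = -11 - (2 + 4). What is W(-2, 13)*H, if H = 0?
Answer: 0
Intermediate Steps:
W(G, j) = -17 (W(G, j) = -11 - 1*6 = -11 - 6 = -17)
W(-2, 13)*H = -17*0 = 0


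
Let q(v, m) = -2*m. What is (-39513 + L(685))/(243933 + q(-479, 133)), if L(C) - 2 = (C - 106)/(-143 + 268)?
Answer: -4938296/30458375 ≈ -0.16213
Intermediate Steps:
L(C) = 144/125 + C/125 (L(C) = 2 + (C - 106)/(-143 + 268) = 2 + (-106 + C)/125 = 2 + (-106 + C)*(1/125) = 2 + (-106/125 + C/125) = 144/125 + C/125)
(-39513 + L(685))/(243933 + q(-479, 133)) = (-39513 + (144/125 + (1/125)*685))/(243933 - 2*133) = (-39513 + (144/125 + 137/25))/(243933 - 266) = (-39513 + 829/125)/243667 = -4938296/125*1/243667 = -4938296/30458375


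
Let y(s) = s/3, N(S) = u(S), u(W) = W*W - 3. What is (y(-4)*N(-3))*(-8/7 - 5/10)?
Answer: 92/7 ≈ 13.143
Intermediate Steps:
u(W) = -3 + W² (u(W) = W² - 3 = -3 + W²)
N(S) = -3 + S²
y(s) = s/3 (y(s) = s*(⅓) = s/3)
(y(-4)*N(-3))*(-8/7 - 5/10) = (((⅓)*(-4))*(-3 + (-3)²))*(-8/7 - 5/10) = (-4*(-3 + 9)/3)*(-8*⅐ - 5*⅒) = (-4/3*6)*(-8/7 - ½) = -8*(-23/14) = 92/7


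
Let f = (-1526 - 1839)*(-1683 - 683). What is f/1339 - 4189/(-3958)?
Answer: 2424429407/407674 ≈ 5947.0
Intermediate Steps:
f = 7961590 (f = -3365*(-2366) = 7961590)
f/1339 - 4189/(-3958) = 7961590/1339 - 4189/(-3958) = 7961590*(1/1339) - 4189*(-1/3958) = 612430/103 + 4189/3958 = 2424429407/407674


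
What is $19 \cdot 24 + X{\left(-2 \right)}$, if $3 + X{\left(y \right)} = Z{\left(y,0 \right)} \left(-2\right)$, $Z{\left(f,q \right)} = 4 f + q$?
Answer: $469$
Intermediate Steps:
$Z{\left(f,q \right)} = q + 4 f$
$X{\left(y \right)} = -3 - 8 y$ ($X{\left(y \right)} = -3 + \left(0 + 4 y\right) \left(-2\right) = -3 + 4 y \left(-2\right) = -3 - 8 y$)
$19 \cdot 24 + X{\left(-2 \right)} = 19 \cdot 24 - -13 = 456 + \left(-3 + 16\right) = 456 + 13 = 469$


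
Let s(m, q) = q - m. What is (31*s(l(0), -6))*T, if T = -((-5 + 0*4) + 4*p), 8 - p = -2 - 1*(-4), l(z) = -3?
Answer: 1767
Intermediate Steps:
p = 6 (p = 8 - (-2 - 1*(-4)) = 8 - (-2 + 4) = 8 - 1*2 = 8 - 2 = 6)
T = -19 (T = -((-5 + 0*4) + 4*6) = -((-5 + 0) + 24) = -(-5 + 24) = -1*19 = -19)
(31*s(l(0), -6))*T = (31*(-6 - 1*(-3)))*(-19) = (31*(-6 + 3))*(-19) = (31*(-3))*(-19) = -93*(-19) = 1767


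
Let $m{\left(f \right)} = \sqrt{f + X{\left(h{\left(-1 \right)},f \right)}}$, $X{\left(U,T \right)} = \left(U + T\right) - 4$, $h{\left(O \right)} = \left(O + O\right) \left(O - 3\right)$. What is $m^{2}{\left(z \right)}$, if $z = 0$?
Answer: $4$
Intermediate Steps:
$h{\left(O \right)} = 2 O \left(-3 + O\right)$
$X{\left(U,T \right)} = -4 + T + U$ ($X{\left(U,T \right)} = \left(T + U\right) - 4 = -4 + T + U$)
$m{\left(f \right)} = \sqrt{4 + 2 f}$ ($m{\left(f \right)} = \sqrt{f + \left(-4 + f + 2 \left(-1\right) \left(-3 - 1\right)\right)} = \sqrt{f + \left(-4 + f + 2 \left(-1\right) \left(-4\right)\right)} = \sqrt{f + \left(-4 + f + 8\right)} = \sqrt{f + \left(4 + f\right)} = \sqrt{4 + 2 f}$)
$m^{2}{\left(z \right)} = \left(\sqrt{4 + 2 \cdot 0}\right)^{2} = \left(\sqrt{4 + 0}\right)^{2} = \left(\sqrt{4}\right)^{2} = 2^{2} = 4$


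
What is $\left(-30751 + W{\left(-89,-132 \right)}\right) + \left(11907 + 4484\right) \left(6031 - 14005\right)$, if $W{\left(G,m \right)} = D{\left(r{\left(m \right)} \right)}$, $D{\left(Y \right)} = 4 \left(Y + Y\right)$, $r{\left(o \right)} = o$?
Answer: $-130733641$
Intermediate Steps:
$D{\left(Y \right)} = 8 Y$ ($D{\left(Y \right)} = 4 \cdot 2 Y = 8 Y$)
$W{\left(G,m \right)} = 8 m$
$\left(-30751 + W{\left(-89,-132 \right)}\right) + \left(11907 + 4484\right) \left(6031 - 14005\right) = \left(-30751 + 8 \left(-132\right)\right) + \left(11907 + 4484\right) \left(6031 - 14005\right) = \left(-30751 - 1056\right) + 16391 \left(-7974\right) = -31807 - 130701834 = -130733641$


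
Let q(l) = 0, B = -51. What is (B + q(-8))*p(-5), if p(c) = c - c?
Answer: 0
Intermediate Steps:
p(c) = 0
(B + q(-8))*p(-5) = (-51 + 0)*0 = -51*0 = 0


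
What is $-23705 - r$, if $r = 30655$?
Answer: $-54360$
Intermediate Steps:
$-23705 - r = -23705 - 30655 = -54360$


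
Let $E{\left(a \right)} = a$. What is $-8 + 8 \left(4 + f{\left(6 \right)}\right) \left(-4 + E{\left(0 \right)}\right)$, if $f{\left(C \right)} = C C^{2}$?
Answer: $-7048$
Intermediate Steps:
$f{\left(C \right)} = C^{3}$
$-8 + 8 \left(4 + f{\left(6 \right)}\right) \left(-4 + E{\left(0 \right)}\right) = -8 + 8 \left(4 + 6^{3}\right) \left(-4 + 0\right) = -8 + 8 \left(4 + 216\right) \left(-4\right) = -8 + 8 \cdot 220 \left(-4\right) = -8 + 8 \left(-880\right) = -8 - 7040 = -7048$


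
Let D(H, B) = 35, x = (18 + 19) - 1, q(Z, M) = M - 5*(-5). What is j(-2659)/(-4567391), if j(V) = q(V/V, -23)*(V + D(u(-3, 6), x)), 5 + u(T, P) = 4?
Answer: 5248/4567391 ≈ 0.0011490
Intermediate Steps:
u(T, P) = -1 (u(T, P) = -5 + 4 = -1)
q(Z, M) = 25 + M (q(Z, M) = M + 25 = 25 + M)
x = 36 (x = 37 - 1 = 36)
j(V) = 70 + 2*V (j(V) = (25 - 23)*(V + 35) = 2*(35 + V) = 70 + 2*V)
j(-2659)/(-4567391) = (70 + 2*(-2659))/(-4567391) = (70 - 5318)*(-1/4567391) = -5248*(-1/4567391) = 5248/4567391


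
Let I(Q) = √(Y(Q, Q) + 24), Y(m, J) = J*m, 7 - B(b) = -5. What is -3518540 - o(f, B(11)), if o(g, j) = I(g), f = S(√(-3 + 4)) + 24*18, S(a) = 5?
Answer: -3518540 - √190993 ≈ -3.5190e+6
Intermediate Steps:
B(b) = 12 (B(b) = 7 - 1*(-5) = 7 + 5 = 12)
f = 437 (f = 5 + 24*18 = 5 + 432 = 437)
I(Q) = √(24 + Q²) (I(Q) = √(Q*Q + 24) = √(Q² + 24) = √(24 + Q²))
o(g, j) = √(24 + g²)
-3518540 - o(f, B(11)) = -3518540 - √(24 + 437²) = -3518540 - √(24 + 190969) = -3518540 - √190993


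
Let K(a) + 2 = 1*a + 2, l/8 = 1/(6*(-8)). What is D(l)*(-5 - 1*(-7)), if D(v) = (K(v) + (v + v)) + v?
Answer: -4/3 ≈ -1.3333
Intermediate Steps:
l = -⅙ (l = 8*(1/(6*(-8))) = 8*((⅙)*(-⅛)) = 8*(-1/48) = -⅙ ≈ -0.16667)
K(a) = a (K(a) = -2 + (1*a + 2) = -2 + (a + 2) = -2 + (2 + a) = a)
D(v) = 4*v (D(v) = (v + (v + v)) + v = (v + 2*v) + v = 3*v + v = 4*v)
D(l)*(-5 - 1*(-7)) = (4*(-⅙))*(-5 - 1*(-7)) = -2*(-5 + 7)/3 = -⅔*2 = -4/3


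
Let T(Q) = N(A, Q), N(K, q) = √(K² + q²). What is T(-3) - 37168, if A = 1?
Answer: -37168 + √10 ≈ -37165.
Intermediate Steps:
T(Q) = √(1 + Q²) (T(Q) = √(1² + Q²) = √(1 + Q²))
T(-3) - 37168 = √(1 + (-3)²) - 37168 = √(1 + 9) - 37168 = √10 - 37168 = -37168 + √10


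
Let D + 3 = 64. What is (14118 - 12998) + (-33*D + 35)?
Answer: -858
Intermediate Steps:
D = 61 (D = -3 + 64 = 61)
(14118 - 12998) + (-33*D + 35) = (14118 - 12998) + (-33*61 + 35) = 1120 + (-2013 + 35) = 1120 - 1978 = -858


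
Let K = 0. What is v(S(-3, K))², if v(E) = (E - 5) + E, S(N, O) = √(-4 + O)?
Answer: 9 - 40*I ≈ 9.0 - 40.0*I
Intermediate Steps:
v(E) = -5 + 2*E (v(E) = (-5 + E) + E = -5 + 2*E)
v(S(-3, K))² = (-5 + 2*√(-4 + 0))² = (-5 + 2*√(-4))² = (-5 + 2*(2*I))² = (-5 + 4*I)²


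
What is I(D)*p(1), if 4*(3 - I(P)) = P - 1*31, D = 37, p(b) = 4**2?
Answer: 24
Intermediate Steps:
p(b) = 16
I(P) = 43/4 - P/4 (I(P) = 3 - (P - 1*31)/4 = 3 - (P - 31)/4 = 3 - (-31 + P)/4 = 3 + (31/4 - P/4) = 43/4 - P/4)
I(D)*p(1) = (43/4 - 1/4*37)*16 = (43/4 - 37/4)*16 = (3/2)*16 = 24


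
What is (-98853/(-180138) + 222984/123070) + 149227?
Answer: 551392132426887/3694930610 ≈ 1.4923e+5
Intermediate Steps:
(-98853/(-180138) + 222984/123070) + 149227 = (-98853*(-1/180138) + 222984*(1/123070)) + 149227 = (32951/60046 + 111492/61535) + 149227 = 8722288417/3694930610 + 149227 = 551392132426887/3694930610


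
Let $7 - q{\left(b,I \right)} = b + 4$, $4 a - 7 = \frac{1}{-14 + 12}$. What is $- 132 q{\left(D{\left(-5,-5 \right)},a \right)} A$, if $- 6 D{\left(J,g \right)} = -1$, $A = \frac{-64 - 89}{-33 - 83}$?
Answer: $- \frac{28611}{58} \approx -493.29$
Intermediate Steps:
$A = \frac{153}{116}$ ($A = - \frac{153}{-116} = \left(-153\right) \left(- \frac{1}{116}\right) = \frac{153}{116} \approx 1.319$)
$D{\left(J,g \right)} = \frac{1}{6}$ ($D{\left(J,g \right)} = \left(- \frac{1}{6}\right) \left(-1\right) = \frac{1}{6}$)
$a = \frac{13}{8}$ ($a = \frac{7}{4} + \frac{1}{4 \left(-14 + 12\right)} = \frac{7}{4} + \frac{1}{4 \left(-2\right)} = \frac{7}{4} + \frac{1}{4} \left(- \frac{1}{2}\right) = \frac{7}{4} - \frac{1}{8} = \frac{13}{8} \approx 1.625$)
$q{\left(b,I \right)} = 3 - b$ ($q{\left(b,I \right)} = 7 - \left(b + 4\right) = 7 - \left(4 + b\right) = 3 - b$)
$- 132 q{\left(D{\left(-5,-5 \right)},a \right)} A = - 132 \left(3 - \frac{1}{6}\right) \frac{153}{116} = \left(-132\right) \frac{17}{6} \cdot \frac{153}{116} = \left(-374\right) \frac{153}{116} = - \frac{28611}{58}$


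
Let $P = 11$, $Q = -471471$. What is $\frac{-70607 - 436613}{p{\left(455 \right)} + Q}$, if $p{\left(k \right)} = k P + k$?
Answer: $\frac{72460}{66573} \approx 1.0884$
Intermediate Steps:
$p{\left(k \right)} = 12 k$ ($p{\left(k \right)} = k 11 + k = 11 k + k = 12 k$)
$\frac{-70607 - 436613}{p{\left(455 \right)} + Q} = \frac{-70607 - 436613}{12 \cdot 455 - 471471} = - \frac{507220}{5460 - 471471} = - \frac{507220}{-466011} = \left(-507220\right) \left(- \frac{1}{466011}\right) = \frac{72460}{66573}$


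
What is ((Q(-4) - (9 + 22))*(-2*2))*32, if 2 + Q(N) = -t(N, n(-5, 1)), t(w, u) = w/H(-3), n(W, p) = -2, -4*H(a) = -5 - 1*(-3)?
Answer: 3200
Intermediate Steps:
H(a) = ½ (H(a) = -(-5 - 1*(-3))/4 = -(-5 + 3)/4 = -¼*(-2) = ½)
t(w, u) = 2*w (t(w, u) = w/(½) = w*2 = 2*w)
Q(N) = -2 - 2*N
((Q(-4) - (9 + 22))*(-2*2))*32 = (((-2 - 2*(-4)) - (9 + 22))*(-2*2))*32 = (((-2 + 8) - 1*31)*(-4))*32 = ((6 - 31)*(-4))*32 = -25*(-4)*32 = 100*32 = 3200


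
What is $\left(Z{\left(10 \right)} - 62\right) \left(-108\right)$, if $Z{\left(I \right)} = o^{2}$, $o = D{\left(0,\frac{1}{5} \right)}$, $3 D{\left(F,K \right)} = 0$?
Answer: $6696$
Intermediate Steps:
$D{\left(F,K \right)} = 0$ ($D{\left(F,K \right)} = \frac{1}{3} \cdot 0 = 0$)
$o = 0$
$Z{\left(I \right)} = 0$ ($Z{\left(I \right)} = 0^{2} = 0$)
$\left(Z{\left(10 \right)} - 62\right) \left(-108\right) = \left(0 - 62\right) \left(-108\right) = \left(-62\right) \left(-108\right) = 6696$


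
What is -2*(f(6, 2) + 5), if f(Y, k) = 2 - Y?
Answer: -2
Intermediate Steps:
-2*(f(6, 2) + 5) = -2*((2 - 1*6) + 5) = -2*((2 - 6) + 5) = -2*(-4 + 5) = -2*1 = -2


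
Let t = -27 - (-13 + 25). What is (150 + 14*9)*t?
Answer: -10764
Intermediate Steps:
t = -39 (t = -27 - 1*12 = -27 - 12 = -39)
(150 + 14*9)*t = (150 + 14*9)*(-39) = (150 + 126)*(-39) = 276*(-39) = -10764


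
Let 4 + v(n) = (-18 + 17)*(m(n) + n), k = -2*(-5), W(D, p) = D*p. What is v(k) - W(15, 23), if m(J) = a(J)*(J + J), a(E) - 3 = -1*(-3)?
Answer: -479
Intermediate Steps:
a(E) = 6 (a(E) = 3 - 1*(-3) = 3 + 3 = 6)
m(J) = 12*J (m(J) = 6*(J + J) = 6*(2*J) = 12*J)
k = 10
v(n) = -4 - 13*n (v(n) = -4 + (-18 + 17)*(12*n + n) = -4 - 13*n)
v(k) - W(15, 23) = (-4 - 13*10) - 15*23 = (-4 - 130) - 1*345 = -134 - 345 = -479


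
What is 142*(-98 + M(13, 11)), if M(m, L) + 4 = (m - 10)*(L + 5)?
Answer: -7668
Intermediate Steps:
M(m, L) = -4 + (-10 + m)*(5 + L) (M(m, L) = -4 + (m - 10)*(L + 5) = -4 + (-10 + m)*(5 + L))
142*(-98 + M(13, 11)) = 142*(-98 + (-54 - 10*11 + 5*13 + 11*13)) = 142*(-98 + (-54 - 110 + 65 + 143)) = 142*(-98 + 44) = 142*(-54) = -7668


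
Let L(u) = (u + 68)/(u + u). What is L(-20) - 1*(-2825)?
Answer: 14119/5 ≈ 2823.8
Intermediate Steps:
L(u) = (68 + u)/(2*u) (L(u) = (68 + u)/((2*u)) = (68 + u)*(1/(2*u)) = (68 + u)/(2*u))
L(-20) - 1*(-2825) = (½)*(68 - 20)/(-20) - 1*(-2825) = (½)*(-1/20)*48 + 2825 = -6/5 + 2825 = 14119/5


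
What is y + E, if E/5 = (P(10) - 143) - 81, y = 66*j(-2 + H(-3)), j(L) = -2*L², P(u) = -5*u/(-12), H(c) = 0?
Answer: -9763/6 ≈ -1627.2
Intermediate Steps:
P(u) = 5*u/12 (P(u) = -5*u*(-1/12) = 5*u/12)
y = -528 (y = 66*(-2*(-2 + 0)²) = 66*(-2*(-2)²) = 66*(-2*4) = 66*(-8) = -528)
E = -6595/6 (E = 5*(((5/12)*10 - 143) - 81) = 5*((25/6 - 143) - 81) = 5*(-833/6 - 81) = 5*(-1319/6) = -6595/6 ≈ -1099.2)
y + E = -528 - 6595/6 = -9763/6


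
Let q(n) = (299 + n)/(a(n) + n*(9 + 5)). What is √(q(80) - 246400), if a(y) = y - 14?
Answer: I*√346584804906/1186 ≈ 496.39*I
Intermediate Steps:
a(y) = -14 + y
q(n) = (299 + n)/(-14 + 15*n) (q(n) = (299 + n)/((-14 + n) + n*(9 + 5)) = (299 + n)/((-14 + n) + n*14) = (299 + n)/((-14 + n) + 14*n) = (299 + n)/(-14 + 15*n))
√(q(80) - 246400) = √((299 + 80)/(-14 + 15*80) - 246400) = √(379/(-14 + 1200) - 246400) = √(379/1186 - 246400) = √(-292230021/1186) = I*√346584804906/1186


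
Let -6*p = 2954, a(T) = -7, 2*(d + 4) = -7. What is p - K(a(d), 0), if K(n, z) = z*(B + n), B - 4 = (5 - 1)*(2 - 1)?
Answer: -1477/3 ≈ -492.33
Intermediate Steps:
d = -15/2 (d = -4 + (½)*(-7) = -4 - 7/2 = -15/2 ≈ -7.5000)
p = -1477/3 (p = -⅙*2954 = -1477/3 ≈ -492.33)
B = 8 (B = 4 + (5 - 1)*(2 - 1) = 4 + 4*1 = 4 + 4 = 8)
K(n, z) = z*(8 + n)
p - K(a(d), 0) = -1477/3 - 0*(8 - 7) = -1477/3 - 0 = -1477/3 - 1*0 = -1477/3 + 0 = -1477/3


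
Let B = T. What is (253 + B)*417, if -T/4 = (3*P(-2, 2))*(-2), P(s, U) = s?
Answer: 85485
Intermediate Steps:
T = -48 (T = -4*3*(-2)*(-2) = -(-24)*(-2) = -4*12 = -48)
B = -48
(253 + B)*417 = (253 - 48)*417 = 205*417 = 85485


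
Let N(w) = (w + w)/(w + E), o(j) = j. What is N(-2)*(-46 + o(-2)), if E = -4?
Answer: -32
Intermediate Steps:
N(w) = 2*w/(-4 + w) (N(w) = (w + w)/(w - 4) = (2*w)/(-4 + w) = 2*w/(-4 + w))
N(-2)*(-46 + o(-2)) = (2*(-2)/(-4 - 2))*(-46 - 2) = (2*(-2)/(-6))*(-48) = (2*(-2)*(-⅙))*(-48) = (⅔)*(-48) = -32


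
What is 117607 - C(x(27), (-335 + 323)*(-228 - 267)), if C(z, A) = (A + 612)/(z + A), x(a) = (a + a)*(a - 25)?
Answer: 1411271/12 ≈ 1.1761e+5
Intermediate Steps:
x(a) = 2*a*(-25 + a) (x(a) = (2*a)*(-25 + a) = 2*a*(-25 + a))
C(z, A) = (612 + A)/(A + z)
117607 - C(x(27), (-335 + 323)*(-228 - 267)) = 117607 - (612 + (-335 + 323)*(-228 - 267))/((-335 + 323)*(-228 - 267) + 2*27*(-25 + 27)) = 117607 - (612 - 12*(-495))/(-12*(-495) + 2*27*2) = 117607 - (612 + 5940)/(5940 + 108) = 117607 - 6552/6048 = 117607 - 1*13/12 = 117607 - 13/12 = 1411271/12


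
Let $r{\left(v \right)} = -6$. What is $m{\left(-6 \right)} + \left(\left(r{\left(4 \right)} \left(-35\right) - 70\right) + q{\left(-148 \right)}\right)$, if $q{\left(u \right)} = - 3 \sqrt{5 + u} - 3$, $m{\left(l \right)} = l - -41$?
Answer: $172 - 3 i \sqrt{143} \approx 172.0 - 35.875 i$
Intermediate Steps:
$m{\left(l \right)} = 41 + l$ ($m{\left(l \right)} = l + 41 = 41 + l$)
$q{\left(u \right)} = -3 - 3 \sqrt{5 + u}$
$m{\left(-6 \right)} + \left(\left(r{\left(4 \right)} \left(-35\right) - 70\right) + q{\left(-148 \right)}\right) = \left(41 - 6\right) - \left(-137 + 3 \sqrt{5 - 148}\right) = 35 + \left(\left(210 - 70\right) - \left(3 + 3 \sqrt{-143}\right)\right) = 35 + \left(140 - \left(3 + 3 i \sqrt{143}\right)\right) = 35 + \left(137 - 3 i \sqrt{143}\right) = 172 - 3 i \sqrt{143}$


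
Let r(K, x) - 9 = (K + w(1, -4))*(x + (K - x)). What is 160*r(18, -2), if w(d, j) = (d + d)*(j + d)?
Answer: 36000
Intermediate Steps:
w(d, j) = 2*d*(d + j) (w(d, j) = (2*d)*(d + j) = 2*d*(d + j))
r(K, x) = 9 + K*(-6 + K) (r(K, x) = 9 + (K + 2*1*(1 - 4))*(x + (K - x)) = 9 + (K + 2*1*(-3))*K = 9 + (K - 6)*K = 9 + (-6 + K)*K = 9 + K*(-6 + K))
160*r(18, -2) = 160*(9 + 18**2 - 6*18) = 160*(9 + 324 - 108) = 160*225 = 36000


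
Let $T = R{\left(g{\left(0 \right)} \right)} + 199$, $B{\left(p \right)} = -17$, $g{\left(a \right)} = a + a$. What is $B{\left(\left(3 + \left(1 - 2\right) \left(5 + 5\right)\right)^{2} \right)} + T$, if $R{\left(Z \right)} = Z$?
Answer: $182$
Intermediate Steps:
$g{\left(a \right)} = 2 a$
$T = 199$ ($T = 2 \cdot 0 + 199 = 0 + 199 = 199$)
$B{\left(\left(3 + \left(1 - 2\right) \left(5 + 5\right)\right)^{2} \right)} + T = -17 + 199 = 182$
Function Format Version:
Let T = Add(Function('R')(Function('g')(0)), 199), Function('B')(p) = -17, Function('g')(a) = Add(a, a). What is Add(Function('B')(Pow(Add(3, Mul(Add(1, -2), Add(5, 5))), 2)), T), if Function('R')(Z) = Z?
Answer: 182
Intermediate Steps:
Function('g')(a) = Mul(2, a)
T = 199 (T = Add(Mul(2, 0), 199) = Add(0, 199) = 199)
Add(Function('B')(Pow(Add(3, Mul(Add(1, -2), Add(5, 5))), 2)), T) = Add(-17, 199) = 182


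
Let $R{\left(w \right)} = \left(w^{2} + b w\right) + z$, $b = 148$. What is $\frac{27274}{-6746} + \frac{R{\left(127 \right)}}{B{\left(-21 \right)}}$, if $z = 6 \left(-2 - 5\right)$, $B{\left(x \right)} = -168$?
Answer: $- \frac{119951375}{566664} \approx -211.68$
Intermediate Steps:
$z = -42$ ($z = 6 \left(-7\right) = -42$)
$R{\left(w \right)} = -42 + w^{2} + 148 w$ ($R{\left(w \right)} = \left(w^{2} + 148 w\right) - 42 = -42 + w^{2} + 148 w$)
$\frac{27274}{-6746} + \frac{R{\left(127 \right)}}{B{\left(-21 \right)}} = \frac{27274}{-6746} + \frac{-42 + 127^{2} + 148 \cdot 127}{-168} = 27274 \left(- \frac{1}{6746}\right) + \left(-42 + 16129 + 18796\right) \left(- \frac{1}{168}\right) = - \frac{13637}{3373} + 34883 \left(- \frac{1}{168}\right) = - \frac{13637}{3373} - \frac{34883}{168} = - \frac{119951375}{566664}$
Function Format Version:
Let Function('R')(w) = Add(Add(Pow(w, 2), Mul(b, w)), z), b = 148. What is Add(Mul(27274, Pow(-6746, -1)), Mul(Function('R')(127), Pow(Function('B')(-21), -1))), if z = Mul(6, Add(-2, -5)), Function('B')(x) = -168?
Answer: Rational(-119951375, 566664) ≈ -211.68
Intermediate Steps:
z = -42 (z = Mul(6, -7) = -42)
Function('R')(w) = Add(-42, Pow(w, 2), Mul(148, w)) (Function('R')(w) = Add(Add(Pow(w, 2), Mul(148, w)), -42) = Add(-42, Pow(w, 2), Mul(148, w)))
Add(Mul(27274, Pow(-6746, -1)), Mul(Function('R')(127), Pow(Function('B')(-21), -1))) = Add(Mul(27274, Pow(-6746, -1)), Mul(Add(-42, Pow(127, 2), Mul(148, 127)), Pow(-168, -1))) = Add(Mul(27274, Rational(-1, 6746)), Mul(Add(-42, 16129, 18796), Rational(-1, 168))) = Add(Rational(-13637, 3373), Mul(34883, Rational(-1, 168))) = Add(Rational(-13637, 3373), Rational(-34883, 168)) = Rational(-119951375, 566664)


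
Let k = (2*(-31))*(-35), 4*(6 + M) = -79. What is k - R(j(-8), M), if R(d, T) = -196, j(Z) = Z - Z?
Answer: 2366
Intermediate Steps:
j(Z) = 0
M = -103/4 (M = -6 + (¼)*(-79) = -6 - 79/4 = -103/4 ≈ -25.750)
k = 2170 (k = -62*(-35) = 2170)
k - R(j(-8), M) = 2170 - 1*(-196) = 2170 + 196 = 2366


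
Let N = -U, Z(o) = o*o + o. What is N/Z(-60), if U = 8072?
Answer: -2018/885 ≈ -2.2802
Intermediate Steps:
Z(o) = o + o² (Z(o) = o² + o = o + o²)
N = -8072 (N = -1*8072 = -8072)
N/Z(-60) = -8072*(-1/(60*(1 - 60))) = -8072/((-60*(-59))) = -8072/3540 = -8072*1/3540 = -2018/885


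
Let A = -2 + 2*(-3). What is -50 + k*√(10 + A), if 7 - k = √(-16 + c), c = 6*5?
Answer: -50 + √2*(7 - √14) ≈ -45.392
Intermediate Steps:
c = 30
k = 7 - √14 (k = 7 - √(-16 + 30) = 7 - √14 ≈ 3.2583)
A = -8 (A = -2 - 6 = -8)
-50 + k*√(10 + A) = -50 + (7 - √14)*√(10 - 8) = -50 + (7 - √14)*√2 = -50 + √2*(7 - √14)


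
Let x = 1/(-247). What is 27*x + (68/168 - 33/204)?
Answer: 47153/352716 ≈ 0.13369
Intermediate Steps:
x = -1/247 ≈ -0.0040486
27*x + (68/168 - 33/204) = 27*(-1/247) + (68/168 - 33/204) = -27/247 + (68*(1/168) - 33*1/204) = -27/247 + (17/42 - 11/68) = -27/247 + 347/1428 = 47153/352716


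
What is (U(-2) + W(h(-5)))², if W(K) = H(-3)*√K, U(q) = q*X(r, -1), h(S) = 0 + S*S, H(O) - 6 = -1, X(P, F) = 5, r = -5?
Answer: 225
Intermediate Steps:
H(O) = 5 (H(O) = 6 - 1 = 5)
h(S) = S² (h(S) = 0 + S² = S²)
U(q) = 5*q (U(q) = q*5 = 5*q)
W(K) = 5*√K
(U(-2) + W(h(-5)))² = (5*(-2) + 5*√((-5)²))² = (-10 + 5*√25)² = (-10 + 5*5)² = (-10 + 25)² = 15² = 225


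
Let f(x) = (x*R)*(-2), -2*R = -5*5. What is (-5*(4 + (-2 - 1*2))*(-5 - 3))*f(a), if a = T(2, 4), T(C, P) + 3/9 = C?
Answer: 0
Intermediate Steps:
R = 25/2 (R = -(-5)*5/2 = -1/2*(-25) = 25/2 ≈ 12.500)
T(C, P) = -1/3 + C
a = 5/3 (a = -1/3 + 2 = 5/3 ≈ 1.6667)
f(x) = -25*x (f(x) = (x*(25/2))*(-2) = (25*x/2)*(-2) = -25*x)
(-5*(4 + (-2 - 1*2))*(-5 - 3))*f(a) = (-5*(4 + (-2 - 1*2))*(-5 - 3))*(-25*5/3) = -5*(4 + (-2 - 2))*(-8)*(-125/3) = -5*(4 - 4)*(-8)*(-125/3) = -0*(-8)*(-125/3) = -5*0*(-125/3) = 0*(-125/3) = 0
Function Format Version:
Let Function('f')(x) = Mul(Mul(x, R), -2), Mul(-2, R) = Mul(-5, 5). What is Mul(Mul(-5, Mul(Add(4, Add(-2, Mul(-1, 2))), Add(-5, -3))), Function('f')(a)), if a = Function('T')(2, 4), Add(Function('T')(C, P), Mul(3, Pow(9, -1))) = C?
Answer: 0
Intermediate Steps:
R = Rational(25, 2) (R = Mul(Rational(-1, 2), Mul(-5, 5)) = Mul(Rational(-1, 2), -25) = Rational(25, 2) ≈ 12.500)
Function('T')(C, P) = Add(Rational(-1, 3), C)
a = Rational(5, 3) (a = Add(Rational(-1, 3), 2) = Rational(5, 3) ≈ 1.6667)
Function('f')(x) = Mul(-25, x) (Function('f')(x) = Mul(Mul(x, Rational(25, 2)), -2) = Mul(Mul(Rational(25, 2), x), -2) = Mul(-25, x))
Mul(Mul(-5, Mul(Add(4, Add(-2, Mul(-1, 2))), Add(-5, -3))), Function('f')(a)) = Mul(Mul(-5, Mul(Add(4, Add(-2, Mul(-1, 2))), Add(-5, -3))), Mul(-25, Rational(5, 3))) = Mul(Mul(-5, Mul(Add(4, Add(-2, -2)), -8)), Rational(-125, 3)) = Mul(Mul(-5, Mul(Add(4, -4), -8)), Rational(-125, 3)) = Mul(Mul(-5, Mul(0, -8)), Rational(-125, 3)) = Mul(Mul(-5, 0), Rational(-125, 3)) = Mul(0, Rational(-125, 3)) = 0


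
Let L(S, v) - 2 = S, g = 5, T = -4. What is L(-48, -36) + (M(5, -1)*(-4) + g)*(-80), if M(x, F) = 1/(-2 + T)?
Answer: -1498/3 ≈ -499.33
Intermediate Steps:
L(S, v) = 2 + S
M(x, F) = -⅙ (M(x, F) = 1/(-2 - 4) = 1/(-6) = -⅙)
L(-48, -36) + (M(5, -1)*(-4) + g)*(-80) = (2 - 48) + (-⅙*(-4) + 5)*(-80) = -46 + (⅔ + 5)*(-80) = -46 + (17/3)*(-80) = -46 - 1360/3 = -1498/3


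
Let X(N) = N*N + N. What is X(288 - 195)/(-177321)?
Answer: -2914/59107 ≈ -0.049300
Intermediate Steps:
X(N) = N + N**2 (X(N) = N**2 + N = N + N**2)
X(288 - 195)/(-177321) = ((288 - 195)*(1 + (288 - 195)))/(-177321) = (93*(1 + 93))*(-1/177321) = (93*94)*(-1/177321) = 8742*(-1/177321) = -2914/59107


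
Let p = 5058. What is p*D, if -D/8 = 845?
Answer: -34192080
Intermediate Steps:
D = -6760 (D = -8*845 = -6760)
p*D = 5058*(-6760) = -34192080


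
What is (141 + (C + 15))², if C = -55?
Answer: 10201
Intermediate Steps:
(141 + (C + 15))² = (141 + (-55 + 15))² = (141 - 40)² = 101² = 10201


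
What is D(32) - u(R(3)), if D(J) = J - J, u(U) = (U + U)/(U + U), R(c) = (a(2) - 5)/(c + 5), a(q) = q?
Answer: -1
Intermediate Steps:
R(c) = -3/(5 + c) (R(c) = (2 - 5)/(c + 5) = -3/(5 + c))
u(U) = 1 (u(U) = (2*U)/((2*U)) = (2*U)*(1/(2*U)) = 1)
D(J) = 0
D(32) - u(R(3)) = 0 - 1*1 = 0 - 1 = -1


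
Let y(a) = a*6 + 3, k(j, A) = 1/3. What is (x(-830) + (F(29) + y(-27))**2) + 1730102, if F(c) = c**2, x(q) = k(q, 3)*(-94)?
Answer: 6585584/3 ≈ 2.1952e+6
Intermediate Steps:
k(j, A) = 1/3
y(a) = 3 + 6*a (y(a) = 6*a + 3 = 3 + 6*a)
x(q) = -94/3 (x(q) = (1/3)*(-94) = -94/3)
(x(-830) + (F(29) + y(-27))**2) + 1730102 = (-94/3 + (29**2 + (3 + 6*(-27)))**2) + 1730102 = (-94/3 + (841 + (3 - 162))**2) + 1730102 = (-94/3 + (841 - 159)**2) + 1730102 = (-94/3 + 682**2) + 1730102 = (-94/3 + 465124) + 1730102 = 1395278/3 + 1730102 = 6585584/3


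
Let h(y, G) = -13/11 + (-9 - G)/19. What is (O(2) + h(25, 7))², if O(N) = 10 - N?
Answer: 1560001/43681 ≈ 35.714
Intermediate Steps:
h(y, G) = -346/209 - G/19 (h(y, G) = -13*1/11 + (-9 - G)*(1/19) = -13/11 + (-9/19 - G/19) = -346/209 - G/19)
(O(2) + h(25, 7))² = ((10 - 1*2) + (-346/209 - 1/19*7))² = ((10 - 2) + (-346/209 - 7/19))² = (8 - 423/209)² = (1249/209)² = 1560001/43681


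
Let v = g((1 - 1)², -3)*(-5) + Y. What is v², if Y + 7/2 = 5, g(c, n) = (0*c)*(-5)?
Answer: 9/4 ≈ 2.2500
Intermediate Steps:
g(c, n) = 0 (g(c, n) = 0*(-5) = 0)
Y = 3/2 (Y = -7/2 + 5 = 3/2 ≈ 1.5000)
v = 3/2 (v = 0*(-5) + 3/2 = 0 + 3/2 = 3/2 ≈ 1.5000)
v² = (3/2)² = 9/4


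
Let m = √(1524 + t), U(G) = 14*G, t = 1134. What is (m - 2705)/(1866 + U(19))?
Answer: -2705/2132 + √2658/2132 ≈ -1.2446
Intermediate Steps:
m = √2658 (m = √(1524 + 1134) = √2658 ≈ 51.556)
(m - 2705)/(1866 + U(19)) = (√2658 - 2705)/(1866 + 14*19) = (-2705 + √2658)/(1866 + 266) = (-2705 + √2658)/2132 = (-2705 + √2658)*(1/2132) = -2705/2132 + √2658/2132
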